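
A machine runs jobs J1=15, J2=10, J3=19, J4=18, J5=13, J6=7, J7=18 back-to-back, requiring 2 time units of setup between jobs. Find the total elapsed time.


Makespan = Σ processing + (n-1) × setup
= (15 + 10 + 19 + 18 + 13 + 7 + 18) + (7-1)×2
= 100 + 12
= 112 time units


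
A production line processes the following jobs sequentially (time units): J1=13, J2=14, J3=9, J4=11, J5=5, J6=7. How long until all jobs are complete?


Sequential makespan: sum all processing times
= 13 + 14 + 9 + 11 + 5 + 7
= 59 time units


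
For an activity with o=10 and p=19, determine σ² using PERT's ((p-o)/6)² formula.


σ² = ((p - o) / 6)² = (p - o)² / 36
= (19 - 10)² / 36
= 9² / 36
= 81 / 36
= 2.2500


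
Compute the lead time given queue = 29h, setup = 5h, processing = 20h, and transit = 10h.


Lead time = queue + setup + processing + transit
= 29 + 5 + 20 + 10
= 64 hours


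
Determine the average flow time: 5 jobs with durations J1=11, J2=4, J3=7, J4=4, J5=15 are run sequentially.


Completion times:
  J1: completes at 11
  J2: completes at 15
  J3: completes at 22
  J4: completes at 26
  J5: completes at 41
Sum = 115
Average = 115/5
= 23.00


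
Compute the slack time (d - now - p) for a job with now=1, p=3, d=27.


Slack = due - current_time - processing
= 27 - 1 - 3
= 23


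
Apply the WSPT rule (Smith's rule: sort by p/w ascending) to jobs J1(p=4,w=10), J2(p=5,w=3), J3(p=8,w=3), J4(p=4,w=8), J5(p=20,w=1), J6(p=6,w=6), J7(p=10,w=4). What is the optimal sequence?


WSPT (Smith's rule): sort by p/w ascending
  J1: p/w = 4/10 = 0.400
  J4: p/w = 4/8 = 0.500
  J6: p/w = 6/6 = 1.000
  J2: p/w = 5/3 = 1.667
  J7: p/w = 10/4 = 2.500
  J3: p/w = 8/3 = 2.667
  J5: p/w = 20/1 = 20.000
Order: J1 → J4 → J6 → J2 → J7 → J3 → J5


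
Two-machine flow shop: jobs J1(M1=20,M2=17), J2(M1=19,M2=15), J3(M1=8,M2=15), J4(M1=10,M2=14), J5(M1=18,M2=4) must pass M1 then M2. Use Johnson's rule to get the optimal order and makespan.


Johnson's rule:
Group 1 (M1≤M2, sort by M1): ['J3', 'J4']
Group 2 (M1>M2, sort desc M2): ['J1', 'J2', 'J5']
Sequence: J3 → J4 → J1 → J2 → J5
Makespan calculation:
  J3: M1 done=8, M2 done=23
  J4: M1 done=18, M2 done=37
  J1: M1 done=38, M2 done=55
  J2: M1 done=57, M2 done=72
  J5: M1 done=75, M2 done=79
= Sequence: J3 → J4 → J1 → J2 → J5, Makespan: 79


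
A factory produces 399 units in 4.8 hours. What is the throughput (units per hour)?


Throughput = units / time
= 399 / 4.8
= 83.1 units/hour


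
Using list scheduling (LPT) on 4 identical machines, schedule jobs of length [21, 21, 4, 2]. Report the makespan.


Jobs (LPT sorted): [21, 21, 4, 2]
Machines: 4
  J=21 → Machine 1 (load: 0+21=21)
  J=21 → Machine 2 (load: 0+21=21)
  J=4 → Machine 3 (load: 0+4=4)
  J=2 → Machine 4 (load: 0+2=2)
Machine loads: [21, 21, 4, 2]
Makespan = max = 21 time units


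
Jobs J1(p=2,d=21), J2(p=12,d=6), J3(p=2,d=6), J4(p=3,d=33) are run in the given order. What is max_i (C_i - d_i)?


Lateness per job (L = C - d):
  J1: C=2, d=21, L=-19
  J2: C=14, d=6, L=8
  J3: C=16, d=6, L=10
  J4: C=19, d=33, L=-14
Lmax = max(-19, 8, 10, -14)
= 10


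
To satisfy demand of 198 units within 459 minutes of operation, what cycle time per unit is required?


Cycle time = available time / demand
= 459 / 198
= 2.32 min/unit


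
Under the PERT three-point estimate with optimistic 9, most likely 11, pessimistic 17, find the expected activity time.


te = (o + 4m + p) / 6
= (9 + 4×11 + 17) / 6
= (9 + 44 + 17) / 6
= 70 / 6
= 11.67


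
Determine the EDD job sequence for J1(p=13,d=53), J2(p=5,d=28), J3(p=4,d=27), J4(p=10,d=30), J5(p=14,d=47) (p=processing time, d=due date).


EDD: sort by earliest due date
  J3: d=27, p=4
  J2: d=28, p=5
  J4: d=30, p=10
  J5: d=47, p=14
  J1: d=53, p=13
Order: J3 → J2 → J4 → J5 → J1


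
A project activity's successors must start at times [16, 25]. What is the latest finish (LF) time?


LF = min of all successor start times
Successors start at: [16, 25]
LF = min(16, 25)
= 16


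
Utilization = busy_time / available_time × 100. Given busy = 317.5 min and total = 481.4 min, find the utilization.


Utilization = busy / total × 100
= 317.5 / 481.4 × 100
= 66.0%


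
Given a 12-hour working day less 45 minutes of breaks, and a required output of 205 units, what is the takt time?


Available = 12×60 - 45 = 675 min
Takt time = 675 / 205
= 3.29 min/unit


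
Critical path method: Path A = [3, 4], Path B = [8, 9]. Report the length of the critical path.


Path A: 3 + 4 = 7
Path B: 8 + 9 = 17
Critical path = longest = max(7, 17)
= 17 (Path B)


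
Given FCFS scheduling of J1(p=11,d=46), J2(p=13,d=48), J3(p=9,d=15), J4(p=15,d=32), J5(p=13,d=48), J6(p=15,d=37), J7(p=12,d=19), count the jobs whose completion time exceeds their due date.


Completion vs due date:
  J1: C=11, d=46 → on time
  J2: C=24, d=48 → on time
  J3: C=33, d=15 → TARDY
  J4: C=48, d=32 → TARDY
  J5: C=61, d=48 → TARDY
  J6: C=76, d=37 → TARDY
  J7: C=88, d=19 → TARDY
Tardy jobs: J3, J4, J5, J6, J7
Count = 5


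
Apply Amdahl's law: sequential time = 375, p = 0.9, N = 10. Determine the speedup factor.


Amdahl's law: T_p = T × ((1-p) + p/N)
= 375 × ((1-0.9) + 0.9/10)
= 375 × (0.10 + 0.0900)
= 375 × 0.1900
= 71.25
Speedup = 375/71.25
= 5.26×


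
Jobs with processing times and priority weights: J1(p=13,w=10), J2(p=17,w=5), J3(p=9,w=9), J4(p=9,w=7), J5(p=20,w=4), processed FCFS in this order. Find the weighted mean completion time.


Completion times:
  J1: C=13, w×C=10×13=130
  J2: C=30, w×C=5×30=150
  J3: C=39, w×C=9×39=351
  J4: C=48, w×C=7×48=336
  J5: C=68, w×C=4×68=272
Sum w×C = 1239
Sum w = 35
Weighted avg = 1239/35
= 35.40


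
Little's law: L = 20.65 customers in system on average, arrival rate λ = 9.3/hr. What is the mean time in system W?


Little's law: L = λW → W = L / λ
= 20.65 / 9.3
= 2.22 hours


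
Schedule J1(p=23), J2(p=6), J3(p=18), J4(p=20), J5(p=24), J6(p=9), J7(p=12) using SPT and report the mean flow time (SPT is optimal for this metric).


SPT order: J2 → J6 → J7 → J3 → J4 → J1 → J5
Completion times:
  J2: C=6
  J6: C=15
  J7: C=27
  J3: C=45
  J4: C=65
  J1: C=88
  J5: C=112
Sum = 358, n = 7
Mean flow = 358/7
= 51.14


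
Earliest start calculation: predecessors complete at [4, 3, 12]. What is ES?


ES = max of all predecessor completion times
Predecessors: [4, 3, 12]
ES = max(4, 3, 12)
= 12


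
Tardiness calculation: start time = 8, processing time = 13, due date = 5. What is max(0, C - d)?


Completion = start + processing = 8 + 13 = 21
Tardiness = max(0, C - d) = max(0, 21 - 5)
= max(0, 16)
= 16


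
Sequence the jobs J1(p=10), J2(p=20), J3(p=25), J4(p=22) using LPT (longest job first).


LPT: sort by longest processing time first
  J3: p=25
  J4: p=22
  J2: p=20
  J1: p=10
Order: J3 → J4 → J2 → J1


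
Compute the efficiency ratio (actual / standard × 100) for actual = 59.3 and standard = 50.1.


Efficiency = (actual / standard) × 100
= (59.3 / 50.1) × 100
= 118.4%


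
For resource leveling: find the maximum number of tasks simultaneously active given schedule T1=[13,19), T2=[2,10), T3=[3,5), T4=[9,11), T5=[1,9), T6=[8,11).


Check each time point for overlaps:
  t=3: 3 tasks active (T2, T3, T5)
Max concurrent = 3


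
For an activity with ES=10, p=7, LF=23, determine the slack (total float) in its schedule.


EF = ES + duration = 10 + 7 = 17
LS = LF - duration = 23 - 7 = 16
Total Float = LF - EF = 23 - 17
(or LS - ES = 16 - 10)
= 6


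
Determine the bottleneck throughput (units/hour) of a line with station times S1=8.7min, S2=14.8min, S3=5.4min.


Bottleneck = longest station time
Station times: [8.7, 14.8, 5.4]
Max = 14.8 min
Rate = 60 / 14.8
= 4.05 units/hour (bottleneck: 14.8min)


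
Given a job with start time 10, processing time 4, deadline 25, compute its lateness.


Completion = 10 + 4 = 14
Lateness = C - d = 14 - 25
= -11


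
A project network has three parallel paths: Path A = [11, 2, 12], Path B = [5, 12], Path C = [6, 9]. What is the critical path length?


Path A: 11 + 2 + 12 = 25
Path B: 5 + 12 = 17
Path C: 6 + 9 = 15
Critical path = longest = max(25, 17, 15)
= 25 (Path A)


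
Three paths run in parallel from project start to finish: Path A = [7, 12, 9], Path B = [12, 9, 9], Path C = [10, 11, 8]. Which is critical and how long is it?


Path A: 7 + 12 + 9 = 28
Path B: 12 + 9 + 9 = 30
Path C: 10 + 11 + 8 = 29
Critical path = longest = max(28, 30, 29)
= 30 (Path B)


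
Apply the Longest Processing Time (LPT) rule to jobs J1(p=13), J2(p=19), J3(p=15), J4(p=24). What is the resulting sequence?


LPT: sort by longest processing time first
  J4: p=24
  J2: p=19
  J3: p=15
  J1: p=13
Order: J4 → J2 → J3 → J1


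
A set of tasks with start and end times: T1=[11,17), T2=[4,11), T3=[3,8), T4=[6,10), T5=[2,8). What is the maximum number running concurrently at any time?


Check each time point for overlaps:
  t=6: 4 tasks active (T2, T3, T4, T5)
Max concurrent = 4


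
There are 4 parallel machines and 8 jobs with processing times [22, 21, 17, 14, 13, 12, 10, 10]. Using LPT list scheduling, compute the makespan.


Jobs (LPT sorted): [22, 21, 17, 14, 13, 12, 10, 10]
Machines: 4
  J=22 → Machine 1 (load: 0+22=22)
  J=21 → Machine 2 (load: 0+21=21)
  J=17 → Machine 3 (load: 0+17=17)
  J=14 → Machine 4 (load: 0+14=14)
  J=13 → Machine 4 (load: 14+13=27)
  J=12 → Machine 3 (load: 17+12=29)
  J=10 → Machine 2 (load: 21+10=31)
  J=10 → Machine 1 (load: 22+10=32)
Machine loads: [32, 31, 29, 27]
Makespan = max = 32 time units


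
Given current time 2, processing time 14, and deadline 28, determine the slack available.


Slack = due - current_time - processing
= 28 - 2 - 14
= 12


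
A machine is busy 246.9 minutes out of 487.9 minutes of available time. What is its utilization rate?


Utilization = busy / total × 100
= 246.9 / 487.9 × 100
= 50.6%


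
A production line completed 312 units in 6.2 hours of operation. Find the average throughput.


Throughput = units / time
= 312 / 6.2
= 50.3 units/hour


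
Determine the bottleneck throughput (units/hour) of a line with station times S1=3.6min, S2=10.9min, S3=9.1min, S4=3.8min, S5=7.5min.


Bottleneck = longest station time
Station times: [3.6, 10.9, 9.1, 3.8, 7.5]
Max = 10.9 min
Rate = 60 / 10.9
= 5.50 units/hour (bottleneck: 10.9min)


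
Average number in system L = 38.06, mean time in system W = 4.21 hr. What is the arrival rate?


Little's law: L = λW → λ = L / W
= 38.06 / 4.21
= 9.04 per hour


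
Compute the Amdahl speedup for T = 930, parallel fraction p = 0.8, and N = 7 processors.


Amdahl's law: T_p = T × ((1-p) + p/N)
= 930 × ((1-0.8) + 0.8/7)
= 930 × (0.20 + 0.1143)
= 930 × 0.3143
= 292.29
Speedup = 930/292.29
= 3.18×


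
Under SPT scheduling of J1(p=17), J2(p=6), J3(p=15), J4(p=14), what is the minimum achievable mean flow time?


SPT order: J2 → J4 → J3 → J1
Completion times:
  J2: C=6
  J4: C=20
  J3: C=35
  J1: C=52
Sum = 113, n = 4
Mean flow = 113/4
= 28.25


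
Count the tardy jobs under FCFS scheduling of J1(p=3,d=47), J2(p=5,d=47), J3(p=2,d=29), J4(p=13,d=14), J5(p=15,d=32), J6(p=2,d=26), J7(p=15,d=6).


Completion vs due date:
  J1: C=3, d=47 → on time
  J2: C=8, d=47 → on time
  J3: C=10, d=29 → on time
  J4: C=23, d=14 → TARDY
  J5: C=38, d=32 → TARDY
  J6: C=40, d=26 → TARDY
  J7: C=55, d=6 → TARDY
Tardy jobs: J4, J5, J6, J7
Count = 4


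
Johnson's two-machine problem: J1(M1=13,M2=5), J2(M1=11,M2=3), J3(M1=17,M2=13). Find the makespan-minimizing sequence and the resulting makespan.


Johnson's rule:
Group 1 (M1≤M2, sort by M1): []
Group 2 (M1>M2, sort desc M2): ['J3', 'J1', 'J2']
Sequence: J3 → J1 → J2
Makespan calculation:
  J3: M1 done=17, M2 done=30
  J1: M1 done=30, M2 done=35
  J2: M1 done=41, M2 done=44
= Sequence: J3 → J1 → J2, Makespan: 44


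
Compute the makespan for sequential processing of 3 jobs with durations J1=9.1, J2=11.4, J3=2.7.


Sequential makespan: sum all processing times
= 9.1 + 11.4 + 2.7
= 23.2 time units


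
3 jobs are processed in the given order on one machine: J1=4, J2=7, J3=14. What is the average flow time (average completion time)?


Completion times:
  J1: completes at 4
  J2: completes at 11
  J3: completes at 25
Sum = 40
Average = 40/3
= 13.33


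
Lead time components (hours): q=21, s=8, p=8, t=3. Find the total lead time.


Lead time = queue + setup + processing + transit
= 21 + 8 + 8 + 3
= 40 hours


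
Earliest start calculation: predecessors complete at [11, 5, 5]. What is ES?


ES = max of all predecessor completion times
Predecessors: [11, 5, 5]
ES = max(11, 5, 5)
= 11


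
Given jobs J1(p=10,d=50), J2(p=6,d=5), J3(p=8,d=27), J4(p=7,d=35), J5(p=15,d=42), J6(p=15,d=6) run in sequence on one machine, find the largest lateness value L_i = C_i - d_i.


Lateness per job (L = C - d):
  J1: C=10, d=50, L=-40
  J2: C=16, d=5, L=11
  J3: C=24, d=27, L=-3
  J4: C=31, d=35, L=-4
  J5: C=46, d=42, L=4
  J6: C=61, d=6, L=55
Lmax = max(-40, 11, -3, -4, 4, 55)
= 55


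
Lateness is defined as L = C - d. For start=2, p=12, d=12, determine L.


Completion = 2 + 12 = 14
Lateness = C - d = 14 - 12
= 2


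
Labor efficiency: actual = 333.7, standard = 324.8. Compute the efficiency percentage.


Efficiency = (actual / standard) × 100
= (333.7 / 324.8) × 100
= 102.7%


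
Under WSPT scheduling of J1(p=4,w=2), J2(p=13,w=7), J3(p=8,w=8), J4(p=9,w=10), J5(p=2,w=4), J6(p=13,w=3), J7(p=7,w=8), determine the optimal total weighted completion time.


WSPT order (by p/w): J5 → J7 → J4 → J3 → J2 → J1 → J6
  J5: C=2, w·C=4×2=8
  J7: C=9, w·C=8×9=72
  J4: C=18, w·C=10×18=180
  J3: C=26, w·C=8×26=208
  J2: C=39, w·C=7×39=273
  J1: C=43, w·C=2×43=86
  J6: C=56, w·C=3×56=168
Σ w·C = 995
= 995


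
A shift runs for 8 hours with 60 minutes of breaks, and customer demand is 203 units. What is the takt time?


Available = 8×60 - 60 = 420 min
Takt time = 420 / 203
= 2.07 min/unit


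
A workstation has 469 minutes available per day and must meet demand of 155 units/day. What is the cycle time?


Cycle time = available time / demand
= 469 / 155
= 3.03 min/unit


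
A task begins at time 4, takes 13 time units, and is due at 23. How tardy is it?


Completion = start + processing = 4 + 13 = 17
Tardiness = max(0, C - d) = max(0, 17 - 23)
= max(0, -6)
= 0


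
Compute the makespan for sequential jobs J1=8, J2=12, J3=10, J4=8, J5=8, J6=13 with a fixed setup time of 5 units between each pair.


Makespan = Σ processing + (n-1) × setup
= (8 + 12 + 10 + 8 + 8 + 13) + (6-1)×5
= 59 + 25
= 84 time units


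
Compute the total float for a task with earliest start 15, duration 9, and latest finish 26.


EF = ES + duration = 15 + 9 = 24
LS = LF - duration = 26 - 9 = 17
Total Float = LF - EF = 26 - 24
(or LS - ES = 17 - 15)
= 2


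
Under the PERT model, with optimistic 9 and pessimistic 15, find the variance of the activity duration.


σ² = ((p - o) / 6)² = (p - o)² / 36
= (15 - 9)² / 36
= 6² / 36
= 36 / 36
= 1.0000


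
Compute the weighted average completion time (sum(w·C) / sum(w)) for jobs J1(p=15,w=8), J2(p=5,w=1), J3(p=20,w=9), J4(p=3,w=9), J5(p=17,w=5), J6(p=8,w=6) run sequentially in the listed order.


Completion times:
  J1: C=15, w×C=8×15=120
  J2: C=20, w×C=1×20=20
  J3: C=40, w×C=9×40=360
  J4: C=43, w×C=9×43=387
  J5: C=60, w×C=5×60=300
  J6: C=68, w×C=6×68=408
Sum w×C = 1595
Sum w = 38
Weighted avg = 1595/38
= 41.97


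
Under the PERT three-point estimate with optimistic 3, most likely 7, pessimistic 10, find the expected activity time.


te = (o + 4m + p) / 6
= (3 + 4×7 + 10) / 6
= (3 + 28 + 10) / 6
= 41 / 6
= 6.83


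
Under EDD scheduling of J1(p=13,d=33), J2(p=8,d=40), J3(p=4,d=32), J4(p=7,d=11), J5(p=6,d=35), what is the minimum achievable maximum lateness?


EDD order: J4 → J3 → J1 → J5 → J2
Completion and lateness:
  J4: C=7, d=11, L=7-11=-4
  J3: C=11, d=32, L=11-32=-21
  J1: C=24, d=33, L=24-33=-9
  J5: C=30, d=35, L=30-35=-5
  J2: C=38, d=40, L=38-40=-2
Lmax = max(-4, -21, -9, -5, -2)
= -2


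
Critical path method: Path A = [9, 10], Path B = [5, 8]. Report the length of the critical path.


Path A: 9 + 10 = 19
Path B: 5 + 8 = 13
Critical path = longest = max(19, 13)
= 19 (Path A)


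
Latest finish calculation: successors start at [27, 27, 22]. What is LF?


LF = min of all successor start times
Successors start at: [27, 27, 22]
LF = min(27, 27, 22)
= 22


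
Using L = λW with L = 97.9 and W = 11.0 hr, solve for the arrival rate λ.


Little's law: L = λW → λ = L / W
= 97.9 / 11.0
= 8.90 per hour


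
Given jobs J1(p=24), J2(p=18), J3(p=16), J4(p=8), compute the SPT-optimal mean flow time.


SPT order: J4 → J3 → J2 → J1
Completion times:
  J4: C=8
  J3: C=24
  J2: C=42
  J1: C=66
Sum = 140, n = 4
Mean flow = 140/4
= 35.00


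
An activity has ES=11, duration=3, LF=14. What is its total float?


EF = ES + duration = 11 + 3 = 14
LS = LF - duration = 14 - 3 = 11
Total Float = LF - EF = 14 - 14
(or LS - ES = 11 - 11)
= 0


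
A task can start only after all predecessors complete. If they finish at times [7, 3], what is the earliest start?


ES = max of all predecessor completion times
Predecessors: [7, 3]
ES = max(7, 3)
= 7


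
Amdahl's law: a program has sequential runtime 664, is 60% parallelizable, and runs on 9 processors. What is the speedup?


Amdahl's law: T_p = T × ((1-p) + p/N)
= 664 × ((1-0.6) + 0.6/9)
= 664 × (0.40 + 0.0667)
= 664 × 0.4667
= 309.87
Speedup = 664/309.87
= 2.14×


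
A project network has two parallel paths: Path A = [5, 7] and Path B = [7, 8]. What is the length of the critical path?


Path A: 5 + 7 = 12
Path B: 7 + 8 = 15
Critical path = longest = max(12, 15)
= 15 (Path B)


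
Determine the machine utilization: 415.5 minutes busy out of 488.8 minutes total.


Utilization = busy / total × 100
= 415.5 / 488.8 × 100
= 85.0%


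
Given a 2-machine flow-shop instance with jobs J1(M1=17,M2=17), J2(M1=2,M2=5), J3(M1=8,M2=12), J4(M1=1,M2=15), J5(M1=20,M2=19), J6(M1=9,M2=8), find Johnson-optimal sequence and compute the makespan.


Johnson's rule:
Group 1 (M1≤M2, sort by M1): ['J4', 'J2', 'J3', 'J1']
Group 2 (M1>M2, sort desc M2): ['J5', 'J6']
Sequence: J4 → J2 → J3 → J1 → J5 → J6
Makespan calculation:
  J4: M1 done=1, M2 done=16
  J2: M1 done=3, M2 done=21
  J3: M1 done=11, M2 done=33
  J1: M1 done=28, M2 done=50
  J5: M1 done=48, M2 done=69
  J6: M1 done=57, M2 done=77
= Sequence: J4 → J2 → J3 → J1 → J5 → J6, Makespan: 77


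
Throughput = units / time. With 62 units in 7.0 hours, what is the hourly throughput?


Throughput = units / time
= 62 / 7.0
= 8.9 units/hour


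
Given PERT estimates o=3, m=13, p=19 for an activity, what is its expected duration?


te = (o + 4m + p) / 6
= (3 + 4×13 + 19) / 6
= (3 + 52 + 19) / 6
= 74 / 6
= 12.33


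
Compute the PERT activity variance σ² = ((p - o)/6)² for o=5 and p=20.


σ² = ((p - o) / 6)² = (p - o)² / 36
= (20 - 5)² / 36
= 15² / 36
= 225 / 36
= 6.2500


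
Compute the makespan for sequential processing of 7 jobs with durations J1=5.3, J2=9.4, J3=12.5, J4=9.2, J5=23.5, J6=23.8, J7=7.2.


Sequential makespan: sum all processing times
= 5.3 + 9.4 + 12.5 + 9.2 + 23.5 + 23.8 + 7.2
= 90.9 time units


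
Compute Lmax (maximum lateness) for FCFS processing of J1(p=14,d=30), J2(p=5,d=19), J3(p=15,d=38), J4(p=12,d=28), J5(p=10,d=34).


Lateness per job (L = C - d):
  J1: C=14, d=30, L=-16
  J2: C=19, d=19, L=0
  J3: C=34, d=38, L=-4
  J4: C=46, d=28, L=18
  J5: C=56, d=34, L=22
Lmax = max(-16, 0, -4, 18, 22)
= 22


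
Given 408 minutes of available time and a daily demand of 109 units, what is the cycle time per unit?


Cycle time = available time / demand
= 408 / 109
= 3.74 min/unit


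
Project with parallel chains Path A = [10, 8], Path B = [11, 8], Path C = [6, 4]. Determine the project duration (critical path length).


Path A: 10 + 8 = 18
Path B: 11 + 8 = 19
Path C: 6 + 4 = 10
Critical path = longest = max(18, 19, 10)
= 19 (Path B)


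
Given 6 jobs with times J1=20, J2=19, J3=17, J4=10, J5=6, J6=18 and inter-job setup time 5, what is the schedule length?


Makespan = Σ processing + (n-1) × setup
= (20 + 19 + 17 + 10 + 6 + 18) + (6-1)×5
= 90 + 25
= 115 time units


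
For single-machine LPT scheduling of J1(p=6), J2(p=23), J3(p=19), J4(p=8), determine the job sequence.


LPT: sort by longest processing time first
  J2: p=23
  J3: p=19
  J4: p=8
  J1: p=6
Order: J2 → J3 → J4 → J1


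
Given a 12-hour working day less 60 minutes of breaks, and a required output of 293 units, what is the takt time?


Available = 12×60 - 60 = 660 min
Takt time = 660 / 293
= 2.25 min/unit


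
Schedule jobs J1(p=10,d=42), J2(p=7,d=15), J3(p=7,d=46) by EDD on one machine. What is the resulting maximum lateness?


EDD order: J2 → J1 → J3
Completion and lateness:
  J2: C=7, d=15, L=7-15=-8
  J1: C=17, d=42, L=17-42=-25
  J3: C=24, d=46, L=24-46=-22
Lmax = max(-8, -25, -22)
= -8


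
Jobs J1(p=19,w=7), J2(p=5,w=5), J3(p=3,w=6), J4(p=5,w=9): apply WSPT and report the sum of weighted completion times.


WSPT order (by p/w): J3 → J4 → J2 → J1
  J3: C=3, w·C=6×3=18
  J4: C=8, w·C=9×8=72
  J2: C=13, w·C=5×13=65
  J1: C=32, w·C=7×32=224
Σ w·C = 379
= 379


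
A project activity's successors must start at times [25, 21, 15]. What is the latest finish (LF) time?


LF = min of all successor start times
Successors start at: [25, 21, 15]
LF = min(25, 21, 15)
= 15


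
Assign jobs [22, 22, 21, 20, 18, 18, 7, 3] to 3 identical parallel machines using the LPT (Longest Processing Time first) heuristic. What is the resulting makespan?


Jobs (LPT sorted): [22, 22, 21, 20, 18, 18, 7, 3]
Machines: 3
  J=22 → Machine 1 (load: 0+22=22)
  J=22 → Machine 2 (load: 0+22=22)
  J=21 → Machine 3 (load: 0+21=21)
  J=20 → Machine 3 (load: 21+20=41)
  J=18 → Machine 1 (load: 22+18=40)
  J=18 → Machine 2 (load: 22+18=40)
  J=7 → Machine 1 (load: 40+7=47)
  J=3 → Machine 2 (load: 40+3=43)
Machine loads: [47, 43, 41]
Makespan = max = 47 time units


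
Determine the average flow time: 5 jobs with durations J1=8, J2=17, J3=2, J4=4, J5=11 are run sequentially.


Completion times:
  J1: completes at 8
  J2: completes at 25
  J3: completes at 27
  J4: completes at 31
  J5: completes at 42
Sum = 133
Average = 133/5
= 26.60


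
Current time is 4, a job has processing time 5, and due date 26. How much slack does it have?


Slack = due - current_time - processing
= 26 - 4 - 5
= 17


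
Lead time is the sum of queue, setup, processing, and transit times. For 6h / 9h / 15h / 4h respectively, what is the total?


Lead time = queue + setup + processing + transit
= 6 + 9 + 15 + 4
= 34 hours


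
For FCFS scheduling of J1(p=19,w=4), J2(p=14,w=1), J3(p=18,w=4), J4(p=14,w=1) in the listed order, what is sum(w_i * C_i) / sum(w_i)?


Completion times:
  J1: C=19, w×C=4×19=76
  J2: C=33, w×C=1×33=33
  J3: C=51, w×C=4×51=204
  J4: C=65, w×C=1×65=65
Sum w×C = 378
Sum w = 10
Weighted avg = 378/10
= 37.80


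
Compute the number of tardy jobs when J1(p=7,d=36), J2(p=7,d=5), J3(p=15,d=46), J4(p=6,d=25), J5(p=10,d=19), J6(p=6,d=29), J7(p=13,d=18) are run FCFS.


Completion vs due date:
  J1: C=7, d=36 → on time
  J2: C=14, d=5 → TARDY
  J3: C=29, d=46 → on time
  J4: C=35, d=25 → TARDY
  J5: C=45, d=19 → TARDY
  J6: C=51, d=29 → TARDY
  J7: C=64, d=18 → TARDY
Tardy jobs: J2, J4, J5, J6, J7
Count = 5


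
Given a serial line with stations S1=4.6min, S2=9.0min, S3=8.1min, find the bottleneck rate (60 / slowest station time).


Bottleneck = longest station time
Station times: [4.6, 9.0, 8.1]
Max = 9.0 min
Rate = 60 / 9.0
= 6.67 units/hour (bottleneck: 9.0min)


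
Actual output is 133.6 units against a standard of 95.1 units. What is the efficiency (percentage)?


Efficiency = (actual / standard) × 100
= (133.6 / 95.1) × 100
= 140.5%


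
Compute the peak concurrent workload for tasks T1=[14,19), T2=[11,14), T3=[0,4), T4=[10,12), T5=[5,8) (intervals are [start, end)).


Check each time point for overlaps:
  t=11: 2 tasks active (T2, T4)
Max concurrent = 2


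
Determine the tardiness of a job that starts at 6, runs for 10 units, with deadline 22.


Completion = start + processing = 6 + 10 = 16
Tardiness = max(0, C - d) = max(0, 16 - 22)
= max(0, -6)
= 0


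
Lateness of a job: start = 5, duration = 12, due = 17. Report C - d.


Completion = 5 + 12 = 17
Lateness = C - d = 17 - 17
= 0


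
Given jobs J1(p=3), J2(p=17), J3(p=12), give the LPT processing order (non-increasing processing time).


LPT: sort by longest processing time first
  J2: p=17
  J3: p=12
  J1: p=3
Order: J2 → J3 → J1


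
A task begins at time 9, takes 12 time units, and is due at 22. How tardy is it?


Completion = start + processing = 9 + 12 = 21
Tardiness = max(0, C - d) = max(0, 21 - 22)
= max(0, -1)
= 0


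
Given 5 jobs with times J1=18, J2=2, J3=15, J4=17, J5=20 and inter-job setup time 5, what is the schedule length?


Makespan = Σ processing + (n-1) × setup
= (18 + 2 + 15 + 17 + 20) + (5-1)×5
= 72 + 20
= 92 time units


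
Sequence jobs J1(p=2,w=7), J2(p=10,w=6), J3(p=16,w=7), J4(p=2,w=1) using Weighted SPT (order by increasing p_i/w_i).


WSPT (Smith's rule): sort by p/w ascending
  J1: p/w = 2/7 = 0.286
  J2: p/w = 10/6 = 1.667
  J4: p/w = 2/1 = 2.000
  J3: p/w = 16/7 = 2.286
Order: J1 → J2 → J4 → J3


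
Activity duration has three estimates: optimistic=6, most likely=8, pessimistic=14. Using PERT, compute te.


te = (o + 4m + p) / 6
= (6 + 4×8 + 14) / 6
= (6 + 32 + 14) / 6
= 52 / 6
= 8.67


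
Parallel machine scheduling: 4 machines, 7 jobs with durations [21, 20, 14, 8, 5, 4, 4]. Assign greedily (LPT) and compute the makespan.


Jobs (LPT sorted): [21, 20, 14, 8, 5, 4, 4]
Machines: 4
  J=21 → Machine 1 (load: 0+21=21)
  J=20 → Machine 2 (load: 0+20=20)
  J=14 → Machine 3 (load: 0+14=14)
  J=8 → Machine 4 (load: 0+8=8)
  J=5 → Machine 4 (load: 8+5=13)
  J=4 → Machine 4 (load: 13+4=17)
  J=4 → Machine 3 (load: 14+4=18)
Machine loads: [21, 20, 18, 17]
Makespan = max = 21 time units


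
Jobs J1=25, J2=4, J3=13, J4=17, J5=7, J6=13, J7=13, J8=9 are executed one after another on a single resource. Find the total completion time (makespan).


Sequential makespan: sum all processing times
= 25 + 4 + 13 + 17 + 7 + 13 + 13 + 9
= 101 time units


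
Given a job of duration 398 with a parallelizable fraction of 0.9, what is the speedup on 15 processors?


Amdahl's law: T_p = T × ((1-p) + p/N)
= 398 × ((1-0.9) + 0.9/15)
= 398 × (0.10 + 0.0600)
= 398 × 0.1600
= 63.68
Speedup = 398/63.68
= 6.25×


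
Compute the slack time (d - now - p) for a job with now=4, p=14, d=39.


Slack = due - current_time - processing
= 39 - 4 - 14
= 21


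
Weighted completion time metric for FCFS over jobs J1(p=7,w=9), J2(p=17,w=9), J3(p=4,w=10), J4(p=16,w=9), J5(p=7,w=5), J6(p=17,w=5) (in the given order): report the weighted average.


Completion times:
  J1: C=7, w×C=9×7=63
  J2: C=24, w×C=9×24=216
  J3: C=28, w×C=10×28=280
  J4: C=44, w×C=9×44=396
  J5: C=51, w×C=5×51=255
  J6: C=68, w×C=5×68=340
Sum w×C = 1550
Sum w = 47
Weighted avg = 1550/47
= 32.98


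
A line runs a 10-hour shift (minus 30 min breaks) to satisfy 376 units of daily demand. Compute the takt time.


Available = 10×60 - 30 = 570 min
Takt time = 570 / 376
= 1.52 min/unit


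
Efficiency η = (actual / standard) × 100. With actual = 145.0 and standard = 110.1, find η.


Efficiency = (actual / standard) × 100
= (145.0 / 110.1) × 100
= 131.7%


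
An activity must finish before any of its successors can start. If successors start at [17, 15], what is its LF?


LF = min of all successor start times
Successors start at: [17, 15]
LF = min(17, 15)
= 15


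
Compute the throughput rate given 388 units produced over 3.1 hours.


Throughput = units / time
= 388 / 3.1
= 125.2 units/hour


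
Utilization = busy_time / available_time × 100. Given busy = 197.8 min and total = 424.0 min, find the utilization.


Utilization = busy / total × 100
= 197.8 / 424.0 × 100
= 46.7%


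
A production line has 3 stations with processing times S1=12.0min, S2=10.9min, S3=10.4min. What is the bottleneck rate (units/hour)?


Bottleneck = longest station time
Station times: [12.0, 10.9, 10.4]
Max = 12.0 min
Rate = 60 / 12.0
= 5.00 units/hour (bottleneck: 12.0min)


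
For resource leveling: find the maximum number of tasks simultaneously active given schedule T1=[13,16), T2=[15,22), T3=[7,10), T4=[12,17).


Check each time point for overlaps:
  t=15: 3 tasks active (T1, T2, T4)
Max concurrent = 3


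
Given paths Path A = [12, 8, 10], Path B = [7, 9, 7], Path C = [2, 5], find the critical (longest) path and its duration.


Path A: 12 + 8 + 10 = 30
Path B: 7 + 9 + 7 = 23
Path C: 2 + 5 = 7
Critical path = longest = max(30, 23, 7)
= 30 (Path A)


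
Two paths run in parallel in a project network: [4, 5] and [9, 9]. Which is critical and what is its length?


Path A: 4 + 5 = 9
Path B: 9 + 9 = 18
Critical path = longest = max(9, 18)
= 18 (Path B)


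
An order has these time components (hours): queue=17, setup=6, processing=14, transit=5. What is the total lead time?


Lead time = queue + setup + processing + transit
= 17 + 6 + 14 + 5
= 42 hours


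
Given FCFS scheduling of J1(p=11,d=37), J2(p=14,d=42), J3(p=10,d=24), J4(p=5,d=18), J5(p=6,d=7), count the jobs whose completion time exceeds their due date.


Completion vs due date:
  J1: C=11, d=37 → on time
  J2: C=25, d=42 → on time
  J3: C=35, d=24 → TARDY
  J4: C=40, d=18 → TARDY
  J5: C=46, d=7 → TARDY
Tardy jobs: J3, J4, J5
Count = 3


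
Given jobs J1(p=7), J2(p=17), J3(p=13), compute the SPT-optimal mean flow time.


SPT order: J1 → J3 → J2
Completion times:
  J1: C=7
  J3: C=20
  J2: C=37
Sum = 64, n = 3
Mean flow = 64/3
= 21.33


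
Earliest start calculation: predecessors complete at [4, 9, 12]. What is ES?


ES = max of all predecessor completion times
Predecessors: [4, 9, 12]
ES = max(4, 9, 12)
= 12


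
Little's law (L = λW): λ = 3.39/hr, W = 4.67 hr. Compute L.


Little's law: L = λ × W
= 3.39 × 4.67
= 15.83


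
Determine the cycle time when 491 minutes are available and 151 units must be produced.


Cycle time = available time / demand
= 491 / 151
= 3.25 min/unit


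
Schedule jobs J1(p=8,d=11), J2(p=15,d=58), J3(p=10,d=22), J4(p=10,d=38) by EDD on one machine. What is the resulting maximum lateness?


EDD order: J1 → J3 → J4 → J2
Completion and lateness:
  J1: C=8, d=11, L=8-11=-3
  J3: C=18, d=22, L=18-22=-4
  J4: C=28, d=38, L=28-38=-10
  J2: C=43, d=58, L=43-58=-15
Lmax = max(-3, -4, -10, -15)
= -3


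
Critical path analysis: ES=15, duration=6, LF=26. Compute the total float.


EF = ES + duration = 15 + 6 = 21
LS = LF - duration = 26 - 6 = 20
Total Float = LF - EF = 26 - 21
(or LS - ES = 20 - 15)
= 5


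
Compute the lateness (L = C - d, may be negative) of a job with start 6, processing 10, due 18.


Completion = 6 + 10 = 16
Lateness = C - d = 16 - 18
= -2


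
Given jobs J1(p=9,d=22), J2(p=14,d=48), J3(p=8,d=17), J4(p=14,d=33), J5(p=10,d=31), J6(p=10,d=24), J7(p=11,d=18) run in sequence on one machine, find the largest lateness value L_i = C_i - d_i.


Lateness per job (L = C - d):
  J1: C=9, d=22, L=-13
  J2: C=23, d=48, L=-25
  J3: C=31, d=17, L=14
  J4: C=45, d=33, L=12
  J5: C=55, d=31, L=24
  J6: C=65, d=24, L=41
  J7: C=76, d=18, L=58
Lmax = max(-13, -25, 14, 12, 24, 41, 58)
= 58


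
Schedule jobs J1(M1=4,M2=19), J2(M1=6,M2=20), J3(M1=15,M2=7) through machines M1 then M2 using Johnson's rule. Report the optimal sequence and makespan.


Johnson's rule:
Group 1 (M1≤M2, sort by M1): ['J1', 'J2']
Group 2 (M1>M2, sort desc M2): ['J3']
Sequence: J1 → J2 → J3
Makespan calculation:
  J1: M1 done=4, M2 done=23
  J2: M1 done=10, M2 done=43
  J3: M1 done=25, M2 done=50
= Sequence: J1 → J2 → J3, Makespan: 50


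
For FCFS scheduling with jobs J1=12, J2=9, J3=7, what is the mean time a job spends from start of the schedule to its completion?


Completion times:
  J1: completes at 12
  J2: completes at 21
  J3: completes at 28
Sum = 61
Average = 61/3
= 20.33


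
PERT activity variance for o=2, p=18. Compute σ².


σ² = ((p - o) / 6)² = (p - o)² / 36
= (18 - 2)² / 36
= 16² / 36
= 256 / 36
= 7.1111


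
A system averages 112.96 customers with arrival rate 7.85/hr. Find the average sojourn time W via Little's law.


Little's law: L = λW → W = L / λ
= 112.96 / 7.85
= 14.39 hours


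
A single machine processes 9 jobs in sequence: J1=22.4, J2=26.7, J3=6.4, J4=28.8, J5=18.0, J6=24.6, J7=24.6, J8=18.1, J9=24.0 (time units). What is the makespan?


Sequential makespan: sum all processing times
= 22.4 + 26.7 + 6.4 + 28.8 + 18.0 + 24.6 + 24.6 + 18.1 + 24.0
= 193.6 time units


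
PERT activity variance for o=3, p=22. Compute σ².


σ² = ((p - o) / 6)² = (p - o)² / 36
= (22 - 3)² / 36
= 19² / 36
= 361 / 36
= 10.0278


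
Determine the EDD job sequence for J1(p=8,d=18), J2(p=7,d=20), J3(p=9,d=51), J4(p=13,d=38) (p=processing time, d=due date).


EDD: sort by earliest due date
  J1: d=18, p=8
  J2: d=20, p=7
  J4: d=38, p=13
  J3: d=51, p=9
Order: J1 → J2 → J4 → J3


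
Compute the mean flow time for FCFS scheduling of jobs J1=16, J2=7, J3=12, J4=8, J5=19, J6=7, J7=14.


Completion times:
  J1: completes at 16
  J2: completes at 23
  J3: completes at 35
  J4: completes at 43
  J5: completes at 62
  J6: completes at 69
  J7: completes at 83
Sum = 331
Average = 331/7
= 47.29


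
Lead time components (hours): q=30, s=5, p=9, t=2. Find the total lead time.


Lead time = queue + setup + processing + transit
= 30 + 5 + 9 + 2
= 46 hours


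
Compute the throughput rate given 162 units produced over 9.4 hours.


Throughput = units / time
= 162 / 9.4
= 17.2 units/hour


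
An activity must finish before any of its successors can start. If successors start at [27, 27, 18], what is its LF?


LF = min of all successor start times
Successors start at: [27, 27, 18]
LF = min(27, 27, 18)
= 18


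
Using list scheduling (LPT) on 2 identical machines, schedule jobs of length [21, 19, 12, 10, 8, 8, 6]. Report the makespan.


Jobs (LPT sorted): [21, 19, 12, 10, 8, 8, 6]
Machines: 2
  J=21 → Machine 1 (load: 0+21=21)
  J=19 → Machine 2 (load: 0+19=19)
  J=12 → Machine 2 (load: 19+12=31)
  J=10 → Machine 1 (load: 21+10=31)
  J=8 → Machine 1 (load: 31+8=39)
  J=8 → Machine 2 (load: 31+8=39)
  J=6 → Machine 1 (load: 39+6=45)
Machine loads: [45, 39]
Makespan = max = 45 time units


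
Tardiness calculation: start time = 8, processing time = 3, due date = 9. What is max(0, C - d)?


Completion = start + processing = 8 + 3 = 11
Tardiness = max(0, C - d) = max(0, 11 - 9)
= max(0, 2)
= 2


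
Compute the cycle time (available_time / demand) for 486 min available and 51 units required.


Cycle time = available time / demand
= 486 / 51
= 9.53 min/unit


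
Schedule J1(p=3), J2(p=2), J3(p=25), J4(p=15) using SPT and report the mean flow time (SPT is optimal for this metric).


SPT order: J2 → J1 → J4 → J3
Completion times:
  J2: C=2
  J1: C=5
  J4: C=20
  J3: C=45
Sum = 72, n = 4
Mean flow = 72/4
= 18.00


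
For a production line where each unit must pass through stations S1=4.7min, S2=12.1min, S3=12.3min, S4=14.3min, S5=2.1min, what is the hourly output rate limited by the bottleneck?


Bottleneck = longest station time
Station times: [4.7, 12.1, 12.3, 14.3, 2.1]
Max = 14.3 min
Rate = 60 / 14.3
= 4.20 units/hour (bottleneck: 14.3min)


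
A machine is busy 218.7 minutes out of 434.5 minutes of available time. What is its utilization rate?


Utilization = busy / total × 100
= 218.7 / 434.5 × 100
= 50.3%


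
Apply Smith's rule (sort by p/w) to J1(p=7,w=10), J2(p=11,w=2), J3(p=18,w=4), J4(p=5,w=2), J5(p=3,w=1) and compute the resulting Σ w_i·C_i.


WSPT order (by p/w): J1 → J4 → J5 → J3 → J2
  J1: C=7, w·C=10×7=70
  J4: C=12, w·C=2×12=24
  J5: C=15, w·C=1×15=15
  J3: C=33, w·C=4×33=132
  J2: C=44, w·C=2×44=88
Σ w·C = 329
= 329


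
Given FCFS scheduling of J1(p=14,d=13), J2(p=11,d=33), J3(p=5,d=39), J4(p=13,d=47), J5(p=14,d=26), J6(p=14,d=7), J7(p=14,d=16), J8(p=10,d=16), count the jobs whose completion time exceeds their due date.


Completion vs due date:
  J1: C=14, d=13 → TARDY
  J2: C=25, d=33 → on time
  J3: C=30, d=39 → on time
  J4: C=43, d=47 → on time
  J5: C=57, d=26 → TARDY
  J6: C=71, d=7 → TARDY
  J7: C=85, d=16 → TARDY
  J8: C=95, d=16 → TARDY
Tardy jobs: J1, J5, J6, J7, J8
Count = 5


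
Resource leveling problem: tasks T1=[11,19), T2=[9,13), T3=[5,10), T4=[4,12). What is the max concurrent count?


Check each time point for overlaps:
  t=9: 3 tasks active (T2, T3, T4)
Max concurrent = 3


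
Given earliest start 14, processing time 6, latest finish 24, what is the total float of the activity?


EF = ES + duration = 14 + 6 = 20
LS = LF - duration = 24 - 6 = 18
Total Float = LF - EF = 24 - 20
(or LS - ES = 18 - 14)
= 4


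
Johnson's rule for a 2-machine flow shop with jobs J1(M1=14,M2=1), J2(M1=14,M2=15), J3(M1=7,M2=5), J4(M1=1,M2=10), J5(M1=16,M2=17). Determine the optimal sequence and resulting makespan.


Johnson's rule:
Group 1 (M1≤M2, sort by M1): ['J4', 'J2', 'J5']
Group 2 (M1>M2, sort desc M2): ['J3', 'J1']
Sequence: J4 → J2 → J5 → J3 → J1
Makespan calculation:
  J4: M1 done=1, M2 done=11
  J2: M1 done=15, M2 done=30
  J5: M1 done=31, M2 done=48
  J3: M1 done=38, M2 done=53
  J1: M1 done=52, M2 done=54
= Sequence: J4 → J2 → J5 → J3 → J1, Makespan: 54


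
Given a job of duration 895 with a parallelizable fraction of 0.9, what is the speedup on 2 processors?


Amdahl's law: T_p = T × ((1-p) + p/N)
= 895 × ((1-0.9) + 0.9/2)
= 895 × (0.10 + 0.4500)
= 895 × 0.5500
= 492.25
Speedup = 895/492.25
= 1.82×


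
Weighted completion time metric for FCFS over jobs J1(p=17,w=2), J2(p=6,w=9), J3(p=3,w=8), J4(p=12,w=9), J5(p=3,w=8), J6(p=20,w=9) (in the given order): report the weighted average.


Completion times:
  J1: C=17, w×C=2×17=34
  J2: C=23, w×C=9×23=207
  J3: C=26, w×C=8×26=208
  J4: C=38, w×C=9×38=342
  J5: C=41, w×C=8×41=328
  J6: C=61, w×C=9×61=549
Sum w×C = 1668
Sum w = 45
Weighted avg = 1668/45
= 37.07


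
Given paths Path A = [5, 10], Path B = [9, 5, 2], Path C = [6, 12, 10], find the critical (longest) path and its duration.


Path A: 5 + 10 = 15
Path B: 9 + 5 + 2 = 16
Path C: 6 + 12 + 10 = 28
Critical path = longest = max(15, 16, 28)
= 28 (Path C)


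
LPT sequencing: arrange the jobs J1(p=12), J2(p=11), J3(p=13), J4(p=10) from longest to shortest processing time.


LPT: sort by longest processing time first
  J3: p=13
  J1: p=12
  J2: p=11
  J4: p=10
Order: J3 → J1 → J2 → J4


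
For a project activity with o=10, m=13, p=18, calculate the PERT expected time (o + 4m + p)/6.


te = (o + 4m + p) / 6
= (10 + 4×13 + 18) / 6
= (10 + 52 + 18) / 6
= 80 / 6
= 13.33


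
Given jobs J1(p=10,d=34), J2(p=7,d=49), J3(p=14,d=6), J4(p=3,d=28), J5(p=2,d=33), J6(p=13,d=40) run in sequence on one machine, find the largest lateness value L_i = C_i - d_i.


Lateness per job (L = C - d):
  J1: C=10, d=34, L=-24
  J2: C=17, d=49, L=-32
  J3: C=31, d=6, L=25
  J4: C=34, d=28, L=6
  J5: C=36, d=33, L=3
  J6: C=49, d=40, L=9
Lmax = max(-24, -32, 25, 6, 3, 9)
= 25
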